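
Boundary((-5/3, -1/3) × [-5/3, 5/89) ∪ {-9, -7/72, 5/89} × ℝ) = ({-9, -7/72, 5/89} × ℝ) ∪ ({-5/3, -1/3} × [-5/3, 5/89]) ∪ ([-5/3, -1/3] × {-5/3, 5/89})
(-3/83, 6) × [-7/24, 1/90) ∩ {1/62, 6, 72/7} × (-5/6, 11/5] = {1/62} × [-7/24, 1/90)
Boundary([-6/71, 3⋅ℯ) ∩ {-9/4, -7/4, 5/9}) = {5/9}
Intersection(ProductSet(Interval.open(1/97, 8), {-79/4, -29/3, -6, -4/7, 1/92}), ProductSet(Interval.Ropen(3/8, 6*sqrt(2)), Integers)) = ProductSet(Interval.Ropen(3/8, 8), {-6})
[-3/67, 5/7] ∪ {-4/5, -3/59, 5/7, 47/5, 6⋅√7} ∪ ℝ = (-∞, ∞)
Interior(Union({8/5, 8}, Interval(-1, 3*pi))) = Interval.open(-1, 3*pi)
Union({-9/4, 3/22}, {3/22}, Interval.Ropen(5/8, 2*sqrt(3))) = Union({-9/4, 3/22}, Interval.Ropen(5/8, 2*sqrt(3)))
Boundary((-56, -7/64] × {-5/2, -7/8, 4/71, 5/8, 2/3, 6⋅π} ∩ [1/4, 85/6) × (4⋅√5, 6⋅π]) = ∅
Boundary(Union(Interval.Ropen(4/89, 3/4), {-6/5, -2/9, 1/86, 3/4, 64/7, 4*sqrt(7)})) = {-6/5, -2/9, 1/86, 4/89, 3/4, 64/7, 4*sqrt(7)}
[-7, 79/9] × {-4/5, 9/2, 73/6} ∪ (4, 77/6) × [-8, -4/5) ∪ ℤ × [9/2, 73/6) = (ℤ × [9/2, 73/6)) ∪ ([-7, 79/9] × {-4/5, 9/2, 73/6}) ∪ ((4, 77/6) × [-8, -4/5))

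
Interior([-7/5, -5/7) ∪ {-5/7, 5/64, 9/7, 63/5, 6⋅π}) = (-7/5, -5/7)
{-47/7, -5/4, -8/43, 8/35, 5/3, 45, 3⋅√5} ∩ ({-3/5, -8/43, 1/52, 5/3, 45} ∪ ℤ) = {-8/43, 5/3, 45}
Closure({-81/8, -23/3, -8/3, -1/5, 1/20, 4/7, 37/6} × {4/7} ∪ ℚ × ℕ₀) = (ℝ × ℕ₀) ∪ ({-81/8, -23/3, -8/3, -1/5, 1/20, 4/7, 37/6} × {4/7})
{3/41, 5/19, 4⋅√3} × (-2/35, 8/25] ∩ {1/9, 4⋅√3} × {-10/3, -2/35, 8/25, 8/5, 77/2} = {4⋅√3} × {8/25}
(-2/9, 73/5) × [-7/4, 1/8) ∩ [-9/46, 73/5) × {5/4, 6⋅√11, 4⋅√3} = ∅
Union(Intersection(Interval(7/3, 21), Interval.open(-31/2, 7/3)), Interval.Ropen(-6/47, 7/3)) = Interval.Ropen(-6/47, 7/3)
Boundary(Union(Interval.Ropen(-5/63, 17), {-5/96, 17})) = {-5/63, 17}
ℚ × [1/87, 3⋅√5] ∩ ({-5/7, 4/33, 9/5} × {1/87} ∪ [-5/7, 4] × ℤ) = ({-5/7, 4/33, 9/5} × {1/87}) ∪ ((ℚ ∩ [-5/7, 4]) × {1, 2, …, 6})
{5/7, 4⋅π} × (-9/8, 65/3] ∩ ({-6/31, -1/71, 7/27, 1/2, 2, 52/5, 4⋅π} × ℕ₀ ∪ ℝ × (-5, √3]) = ({4⋅π} × {0, 1, …, 21}) ∪ ({5/7, 4⋅π} × (-9/8, √3])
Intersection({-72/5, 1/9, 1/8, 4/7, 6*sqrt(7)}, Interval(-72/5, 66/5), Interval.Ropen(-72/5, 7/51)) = {-72/5, 1/9, 1/8}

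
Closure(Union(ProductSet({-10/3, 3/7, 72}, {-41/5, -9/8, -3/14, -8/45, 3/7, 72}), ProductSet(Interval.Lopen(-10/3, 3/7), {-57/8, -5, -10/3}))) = Union(ProductSet({-10/3, 3/7, 72}, {-41/5, -9/8, -3/14, -8/45, 3/7, 72}), ProductSet(Interval(-10/3, 3/7), {-57/8, -5, -10/3}))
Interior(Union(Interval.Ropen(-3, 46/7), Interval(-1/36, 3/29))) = Interval.open(-3, 46/7)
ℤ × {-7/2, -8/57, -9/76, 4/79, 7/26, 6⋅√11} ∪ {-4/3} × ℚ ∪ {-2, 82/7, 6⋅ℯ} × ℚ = ({-2, -4/3, 82/7, 6⋅ℯ} × ℚ) ∪ (ℤ × {-7/2, -8/57, -9/76, 4/79, 7/26, 6⋅√11})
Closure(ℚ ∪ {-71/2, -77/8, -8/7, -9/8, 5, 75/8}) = ℝ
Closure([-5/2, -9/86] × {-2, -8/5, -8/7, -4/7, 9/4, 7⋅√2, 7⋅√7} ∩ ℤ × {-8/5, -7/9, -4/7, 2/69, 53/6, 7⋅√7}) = {-2, -1} × {-8/5, -4/7, 7⋅√7}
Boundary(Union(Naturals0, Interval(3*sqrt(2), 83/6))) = Union(Complement(Naturals0, Interval.open(3*sqrt(2), 83/6)), {83/6, 3*sqrt(2)})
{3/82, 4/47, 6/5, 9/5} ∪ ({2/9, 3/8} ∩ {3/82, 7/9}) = {3/82, 4/47, 6/5, 9/5}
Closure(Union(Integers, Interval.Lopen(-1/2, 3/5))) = Union(Integers, Interval(-1/2, 3/5))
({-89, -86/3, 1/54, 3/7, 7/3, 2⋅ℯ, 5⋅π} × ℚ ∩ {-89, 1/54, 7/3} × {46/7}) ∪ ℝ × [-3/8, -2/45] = ({-89, 1/54, 7/3} × {46/7}) ∪ (ℝ × [-3/8, -2/45])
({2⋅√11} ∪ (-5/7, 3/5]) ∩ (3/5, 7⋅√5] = {2⋅√11}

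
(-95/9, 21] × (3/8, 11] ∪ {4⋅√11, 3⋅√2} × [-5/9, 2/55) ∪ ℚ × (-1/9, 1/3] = (ℚ × (-1/9, 1/3]) ∪ ((-95/9, 21] × (3/8, 11]) ∪ ({4⋅√11, 3⋅√2} × [-5/9, 2/55))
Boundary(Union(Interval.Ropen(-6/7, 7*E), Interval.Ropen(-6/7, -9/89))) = {-6/7, 7*E}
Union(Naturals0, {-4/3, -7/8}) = Union({-4/3, -7/8}, Naturals0)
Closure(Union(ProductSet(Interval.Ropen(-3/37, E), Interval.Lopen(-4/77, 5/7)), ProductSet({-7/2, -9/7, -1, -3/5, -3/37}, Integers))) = Union(ProductSet({-3/37, E}, Interval(-4/77, 5/7)), ProductSet({-7/2, -9/7, -1, -3/5, -3/37}, Integers), ProductSet(Interval(-3/37, E), {-4/77, 5/7}), ProductSet(Interval.Ropen(-3/37, E), Interval.Lopen(-4/77, 5/7)))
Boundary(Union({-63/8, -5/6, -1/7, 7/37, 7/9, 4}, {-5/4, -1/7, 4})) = {-63/8, -5/4, -5/6, -1/7, 7/37, 7/9, 4}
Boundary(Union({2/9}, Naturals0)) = Union({2/9}, Naturals0)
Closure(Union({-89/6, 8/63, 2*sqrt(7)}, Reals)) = Reals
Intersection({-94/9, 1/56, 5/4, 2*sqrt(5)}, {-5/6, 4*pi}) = EmptySet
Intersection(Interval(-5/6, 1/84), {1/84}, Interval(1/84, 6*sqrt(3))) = {1/84}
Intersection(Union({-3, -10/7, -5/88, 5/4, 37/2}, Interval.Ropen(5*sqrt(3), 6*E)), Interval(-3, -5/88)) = {-3, -10/7, -5/88}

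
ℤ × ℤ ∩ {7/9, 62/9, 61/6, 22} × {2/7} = ∅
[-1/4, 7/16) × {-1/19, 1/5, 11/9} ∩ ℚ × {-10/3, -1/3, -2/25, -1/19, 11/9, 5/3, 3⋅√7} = (ℚ ∩ [-1/4, 7/16)) × {-1/19, 11/9}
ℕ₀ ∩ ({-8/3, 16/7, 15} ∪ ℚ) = ℕ₀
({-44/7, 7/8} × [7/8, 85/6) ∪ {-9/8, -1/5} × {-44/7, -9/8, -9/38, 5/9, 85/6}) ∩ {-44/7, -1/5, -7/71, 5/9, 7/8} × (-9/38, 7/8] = ({-1/5} × {5/9}) ∪ ({-44/7, 7/8} × {7/8})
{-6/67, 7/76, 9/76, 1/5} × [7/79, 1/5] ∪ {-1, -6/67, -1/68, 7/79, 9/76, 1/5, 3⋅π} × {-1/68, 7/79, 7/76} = ({-6/67, 7/76, 9/76, 1/5} × [7/79, 1/5]) ∪ ({-1, -6/67, -1/68, 7/79, 9/76, 1/5, 3⋅π} × {-1/68, 7/79, 7/76})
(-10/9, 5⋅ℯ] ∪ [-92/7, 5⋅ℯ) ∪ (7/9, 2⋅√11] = [-92/7, 5⋅ℯ]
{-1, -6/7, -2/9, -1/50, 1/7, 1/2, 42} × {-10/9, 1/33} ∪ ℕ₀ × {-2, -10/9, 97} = (ℕ₀ × {-2, -10/9, 97}) ∪ ({-1, -6/7, -2/9, -1/50, 1/7, 1/2, 42} × {-10/9, 1/33})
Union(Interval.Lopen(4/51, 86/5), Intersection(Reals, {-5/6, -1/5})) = Union({-5/6, -1/5}, Interval.Lopen(4/51, 86/5))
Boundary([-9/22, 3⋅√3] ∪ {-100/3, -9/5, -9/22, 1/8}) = {-100/3, -9/5, -9/22, 3⋅√3}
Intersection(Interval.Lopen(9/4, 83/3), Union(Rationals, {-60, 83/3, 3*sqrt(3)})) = Union({3*sqrt(3)}, Intersection(Interval.Lopen(9/4, 83/3), Rationals))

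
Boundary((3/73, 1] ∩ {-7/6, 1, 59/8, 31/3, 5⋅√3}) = {1}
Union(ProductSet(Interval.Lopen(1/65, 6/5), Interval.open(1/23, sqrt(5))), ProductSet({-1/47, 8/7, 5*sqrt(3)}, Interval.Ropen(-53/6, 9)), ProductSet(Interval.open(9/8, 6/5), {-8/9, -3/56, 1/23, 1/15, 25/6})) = Union(ProductSet({-1/47, 8/7, 5*sqrt(3)}, Interval.Ropen(-53/6, 9)), ProductSet(Interval.Lopen(1/65, 6/5), Interval.open(1/23, sqrt(5))), ProductSet(Interval.open(9/8, 6/5), {-8/9, -3/56, 1/23, 1/15, 25/6}))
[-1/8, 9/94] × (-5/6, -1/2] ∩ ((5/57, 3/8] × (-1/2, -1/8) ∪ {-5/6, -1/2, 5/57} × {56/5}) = ∅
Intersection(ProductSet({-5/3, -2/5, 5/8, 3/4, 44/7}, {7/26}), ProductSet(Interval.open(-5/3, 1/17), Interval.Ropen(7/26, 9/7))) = ProductSet({-2/5}, {7/26})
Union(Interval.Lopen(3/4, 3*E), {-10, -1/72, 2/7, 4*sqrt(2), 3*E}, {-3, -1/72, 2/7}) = Union({-10, -3, -1/72, 2/7}, Interval.Lopen(3/4, 3*E))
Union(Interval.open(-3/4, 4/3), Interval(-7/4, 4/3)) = Interval(-7/4, 4/3)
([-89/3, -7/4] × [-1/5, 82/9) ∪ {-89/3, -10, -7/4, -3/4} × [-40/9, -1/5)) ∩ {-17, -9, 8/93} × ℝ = {-17, -9} × [-1/5, 82/9)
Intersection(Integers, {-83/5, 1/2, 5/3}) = EmptySet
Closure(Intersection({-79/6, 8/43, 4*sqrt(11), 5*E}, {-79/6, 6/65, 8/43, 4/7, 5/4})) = {-79/6, 8/43}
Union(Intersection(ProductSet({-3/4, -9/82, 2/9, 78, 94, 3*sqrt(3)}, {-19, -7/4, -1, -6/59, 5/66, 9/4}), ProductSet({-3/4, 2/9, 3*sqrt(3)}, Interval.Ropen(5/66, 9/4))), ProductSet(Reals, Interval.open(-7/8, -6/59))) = Union(ProductSet({-3/4, 2/9, 3*sqrt(3)}, {5/66}), ProductSet(Reals, Interval.open(-7/8, -6/59)))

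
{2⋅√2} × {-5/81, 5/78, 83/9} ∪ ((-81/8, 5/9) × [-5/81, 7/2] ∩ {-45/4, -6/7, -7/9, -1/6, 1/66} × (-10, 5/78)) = ({2⋅√2} × {-5/81, 5/78, 83/9}) ∪ ({-6/7, -7/9, -1/6, 1/66} × [-5/81, 5/78))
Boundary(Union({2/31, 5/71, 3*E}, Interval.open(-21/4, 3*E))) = {-21/4, 3*E}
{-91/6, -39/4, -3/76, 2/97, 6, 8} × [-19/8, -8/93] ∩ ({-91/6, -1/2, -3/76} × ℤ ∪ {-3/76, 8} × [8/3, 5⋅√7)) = {-91/6, -3/76} × {-2, -1}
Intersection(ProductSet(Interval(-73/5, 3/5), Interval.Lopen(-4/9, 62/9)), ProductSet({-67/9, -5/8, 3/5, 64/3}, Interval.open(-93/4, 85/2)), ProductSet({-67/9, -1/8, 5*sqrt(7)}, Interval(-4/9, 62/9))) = ProductSet({-67/9}, Interval.Lopen(-4/9, 62/9))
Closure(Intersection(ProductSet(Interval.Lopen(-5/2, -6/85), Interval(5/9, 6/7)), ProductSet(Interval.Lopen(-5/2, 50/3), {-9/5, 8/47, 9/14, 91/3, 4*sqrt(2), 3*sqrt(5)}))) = ProductSet(Interval(-5/2, -6/85), {9/14})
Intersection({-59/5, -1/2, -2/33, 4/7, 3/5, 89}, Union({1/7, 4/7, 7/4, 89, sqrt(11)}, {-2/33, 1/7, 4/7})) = {-2/33, 4/7, 89}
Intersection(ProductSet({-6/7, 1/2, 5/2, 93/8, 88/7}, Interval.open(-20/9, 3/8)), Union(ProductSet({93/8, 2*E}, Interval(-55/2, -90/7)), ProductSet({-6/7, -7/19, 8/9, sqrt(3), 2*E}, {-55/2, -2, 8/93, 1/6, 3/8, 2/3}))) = ProductSet({-6/7}, {-2, 8/93, 1/6})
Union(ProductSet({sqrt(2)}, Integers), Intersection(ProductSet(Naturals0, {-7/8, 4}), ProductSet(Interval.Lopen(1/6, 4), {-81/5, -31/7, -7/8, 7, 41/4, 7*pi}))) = Union(ProductSet({sqrt(2)}, Integers), ProductSet(Range(1, 5, 1), {-7/8}))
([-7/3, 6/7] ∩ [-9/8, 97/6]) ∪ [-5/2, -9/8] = [-5/2, 6/7]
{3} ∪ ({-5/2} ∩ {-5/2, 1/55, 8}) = {-5/2, 3}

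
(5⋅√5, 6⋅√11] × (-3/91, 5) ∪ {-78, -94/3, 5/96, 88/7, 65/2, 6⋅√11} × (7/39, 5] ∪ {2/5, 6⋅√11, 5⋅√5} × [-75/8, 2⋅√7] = ({-78, -94/3, 5/96, 88/7, 65/2, 6⋅√11} × (7/39, 5]) ∪ ((5⋅√5, 6⋅√11] × (-3/91, 5)) ∪ ({2/5, 6⋅√11, 5⋅√5} × [-75/8, 2⋅√7])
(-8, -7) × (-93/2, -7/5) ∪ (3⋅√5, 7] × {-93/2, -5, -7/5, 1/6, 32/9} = ((-8, -7) × (-93/2, -7/5)) ∪ ((3⋅√5, 7] × {-93/2, -5, -7/5, 1/6, 32/9})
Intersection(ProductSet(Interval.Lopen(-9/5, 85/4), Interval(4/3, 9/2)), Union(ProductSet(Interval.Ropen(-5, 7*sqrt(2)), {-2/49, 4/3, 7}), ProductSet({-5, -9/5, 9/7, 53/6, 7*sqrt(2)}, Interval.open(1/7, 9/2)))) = Union(ProductSet({9/7, 53/6, 7*sqrt(2)}, Interval.Ropen(4/3, 9/2)), ProductSet(Interval.open(-9/5, 7*sqrt(2)), {4/3}))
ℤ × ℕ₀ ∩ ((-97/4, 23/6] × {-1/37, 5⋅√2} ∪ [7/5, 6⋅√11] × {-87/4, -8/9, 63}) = {2, 3, …, 19} × {63}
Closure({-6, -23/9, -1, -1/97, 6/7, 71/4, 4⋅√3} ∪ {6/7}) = {-6, -23/9, -1, -1/97, 6/7, 71/4, 4⋅√3}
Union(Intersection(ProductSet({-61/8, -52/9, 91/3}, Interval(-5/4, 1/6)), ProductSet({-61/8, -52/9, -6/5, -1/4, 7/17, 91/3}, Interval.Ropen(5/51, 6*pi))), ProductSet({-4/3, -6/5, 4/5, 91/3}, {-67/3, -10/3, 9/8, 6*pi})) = Union(ProductSet({-61/8, -52/9, 91/3}, Interval(5/51, 1/6)), ProductSet({-4/3, -6/5, 4/5, 91/3}, {-67/3, -10/3, 9/8, 6*pi}))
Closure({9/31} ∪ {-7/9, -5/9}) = {-7/9, -5/9, 9/31}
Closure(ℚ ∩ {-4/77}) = {-4/77}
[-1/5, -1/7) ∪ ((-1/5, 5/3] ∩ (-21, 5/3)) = [-1/5, 5/3)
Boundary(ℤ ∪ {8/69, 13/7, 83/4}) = ℤ ∪ {8/69, 13/7, 83/4}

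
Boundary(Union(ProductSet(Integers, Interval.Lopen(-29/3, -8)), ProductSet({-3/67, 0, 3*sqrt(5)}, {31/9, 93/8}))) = Union(ProductSet({-3/67, 0, 3*sqrt(5)}, {31/9, 93/8}), ProductSet(Integers, Interval(-29/3, -8)))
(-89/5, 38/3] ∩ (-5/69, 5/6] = (-5/69, 5/6]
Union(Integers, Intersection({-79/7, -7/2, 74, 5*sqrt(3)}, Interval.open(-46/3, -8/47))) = Union({-79/7, -7/2}, Integers)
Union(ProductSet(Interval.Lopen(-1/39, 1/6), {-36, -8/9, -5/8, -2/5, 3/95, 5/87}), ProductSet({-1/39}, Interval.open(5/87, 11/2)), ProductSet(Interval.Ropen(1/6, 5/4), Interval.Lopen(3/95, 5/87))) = Union(ProductSet({-1/39}, Interval.open(5/87, 11/2)), ProductSet(Interval.Lopen(-1/39, 1/6), {-36, -8/9, -5/8, -2/5, 3/95, 5/87}), ProductSet(Interval.Ropen(1/6, 5/4), Interval.Lopen(3/95, 5/87)))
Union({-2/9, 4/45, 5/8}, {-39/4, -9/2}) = {-39/4, -9/2, -2/9, 4/45, 5/8}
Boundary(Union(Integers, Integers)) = Integers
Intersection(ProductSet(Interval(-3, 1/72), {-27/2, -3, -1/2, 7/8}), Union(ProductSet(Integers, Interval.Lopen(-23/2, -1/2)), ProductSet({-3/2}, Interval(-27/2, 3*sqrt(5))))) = Union(ProductSet({-3/2}, {-27/2, -3, -1/2, 7/8}), ProductSet(Range(-3, 1, 1), {-3, -1/2}))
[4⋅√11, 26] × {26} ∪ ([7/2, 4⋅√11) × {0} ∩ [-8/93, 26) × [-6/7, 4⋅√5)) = ([7/2, 4⋅√11) × {0}) ∪ ([4⋅√11, 26] × {26})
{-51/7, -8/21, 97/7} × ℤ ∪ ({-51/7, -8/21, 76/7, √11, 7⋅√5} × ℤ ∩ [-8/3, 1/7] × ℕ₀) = {-51/7, -8/21, 97/7} × ℤ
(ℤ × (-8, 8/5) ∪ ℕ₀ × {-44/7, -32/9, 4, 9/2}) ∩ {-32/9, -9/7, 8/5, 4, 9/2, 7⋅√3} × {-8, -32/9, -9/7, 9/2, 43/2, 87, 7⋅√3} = {4} × {-32/9, -9/7, 9/2}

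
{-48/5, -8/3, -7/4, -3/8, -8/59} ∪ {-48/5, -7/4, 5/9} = {-48/5, -8/3, -7/4, -3/8, -8/59, 5/9}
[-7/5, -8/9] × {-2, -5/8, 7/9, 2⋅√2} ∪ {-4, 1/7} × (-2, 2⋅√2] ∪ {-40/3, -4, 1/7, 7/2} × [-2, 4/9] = ({-40/3, -4, 1/7, 7/2} × [-2, 4/9]) ∪ ({-4, 1/7} × (-2, 2⋅√2]) ∪ ([-7/5, -8/9] × {-2, -5/8, 7/9, 2⋅√2})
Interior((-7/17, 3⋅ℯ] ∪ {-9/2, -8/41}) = (-7/17, 3⋅ℯ)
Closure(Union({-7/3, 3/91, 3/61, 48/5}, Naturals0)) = Union({-7/3, 3/91, 3/61, 48/5}, Naturals0)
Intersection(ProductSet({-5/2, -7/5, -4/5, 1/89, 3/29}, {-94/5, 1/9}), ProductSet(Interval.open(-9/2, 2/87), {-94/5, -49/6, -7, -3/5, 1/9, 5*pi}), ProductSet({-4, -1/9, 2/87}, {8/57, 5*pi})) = EmptySet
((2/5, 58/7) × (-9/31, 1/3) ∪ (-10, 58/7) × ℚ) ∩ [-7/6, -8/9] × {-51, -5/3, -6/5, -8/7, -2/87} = [-7/6, -8/9] × {-51, -5/3, -6/5, -8/7, -2/87}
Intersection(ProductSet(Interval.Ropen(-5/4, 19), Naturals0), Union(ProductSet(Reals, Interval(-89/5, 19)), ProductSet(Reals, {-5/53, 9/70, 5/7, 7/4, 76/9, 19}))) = ProductSet(Interval.Ropen(-5/4, 19), Range(0, 20, 1))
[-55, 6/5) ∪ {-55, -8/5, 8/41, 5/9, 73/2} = [-55, 6/5) ∪ {73/2}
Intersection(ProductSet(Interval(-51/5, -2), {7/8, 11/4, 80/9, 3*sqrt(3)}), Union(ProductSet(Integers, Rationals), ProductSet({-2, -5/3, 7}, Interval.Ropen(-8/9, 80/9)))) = Union(ProductSet({-2}, {7/8, 11/4, 3*sqrt(3)}), ProductSet(Range(-10, -1, 1), {7/8, 11/4, 80/9}))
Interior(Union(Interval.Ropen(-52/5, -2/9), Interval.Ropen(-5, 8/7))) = Interval.open(-52/5, 8/7)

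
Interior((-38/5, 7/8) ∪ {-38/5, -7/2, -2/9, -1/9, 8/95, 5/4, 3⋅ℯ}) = (-38/5, 7/8)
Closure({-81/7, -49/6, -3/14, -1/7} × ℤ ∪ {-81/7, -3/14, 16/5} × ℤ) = {-81/7, -49/6, -3/14, -1/7, 16/5} × ℤ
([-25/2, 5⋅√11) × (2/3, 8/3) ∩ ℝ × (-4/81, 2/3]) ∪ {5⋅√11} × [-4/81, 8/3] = {5⋅√11} × [-4/81, 8/3]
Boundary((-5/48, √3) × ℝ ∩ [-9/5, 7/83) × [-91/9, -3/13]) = ({-5/48, 7/83} × [-91/9, -3/13]) ∪ ([-5/48, 7/83] × {-91/9, -3/13})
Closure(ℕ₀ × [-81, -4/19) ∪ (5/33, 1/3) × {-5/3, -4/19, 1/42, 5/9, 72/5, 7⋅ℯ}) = (ℕ₀ × [-81, -4/19]) ∪ ([5/33, 1/3] × {-5/3, -4/19, 1/42, 5/9, 72/5, 7⋅ℯ})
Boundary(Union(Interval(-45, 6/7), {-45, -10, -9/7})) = {-45, 6/7}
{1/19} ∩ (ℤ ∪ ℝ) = {1/19}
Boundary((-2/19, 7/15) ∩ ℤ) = {0}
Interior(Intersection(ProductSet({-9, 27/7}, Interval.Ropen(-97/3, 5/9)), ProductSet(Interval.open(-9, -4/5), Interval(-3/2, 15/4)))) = EmptySet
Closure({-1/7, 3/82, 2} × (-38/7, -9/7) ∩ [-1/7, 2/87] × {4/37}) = ∅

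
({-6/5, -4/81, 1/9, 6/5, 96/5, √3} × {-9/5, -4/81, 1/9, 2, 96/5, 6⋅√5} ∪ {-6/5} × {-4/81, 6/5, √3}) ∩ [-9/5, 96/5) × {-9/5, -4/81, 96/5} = {-6/5, -4/81, 1/9, 6/5, √3} × {-9/5, -4/81, 96/5}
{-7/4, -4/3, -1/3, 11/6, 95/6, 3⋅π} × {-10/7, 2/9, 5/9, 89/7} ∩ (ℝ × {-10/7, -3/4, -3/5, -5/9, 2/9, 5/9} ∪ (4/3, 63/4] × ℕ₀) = {-7/4, -4/3, -1/3, 11/6, 95/6, 3⋅π} × {-10/7, 2/9, 5/9}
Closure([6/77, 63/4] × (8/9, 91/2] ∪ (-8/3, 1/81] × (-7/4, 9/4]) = ({-8/3, 1/81} × [-7/4, 9/4]) ∪ ([-8/3, 1/81] × {-7/4, 9/4}) ∪ ((-8/3, 1/81] × (-7/4, 9/4]) ∪ ([6/77, 63/4] × [8/9, 91/2])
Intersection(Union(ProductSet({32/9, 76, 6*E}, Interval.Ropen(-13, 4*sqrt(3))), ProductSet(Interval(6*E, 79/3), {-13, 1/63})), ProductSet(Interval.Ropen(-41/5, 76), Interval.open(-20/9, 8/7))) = Union(ProductSet({32/9, 6*E}, Interval.open(-20/9, 8/7)), ProductSet(Interval(6*E, 79/3), {1/63}))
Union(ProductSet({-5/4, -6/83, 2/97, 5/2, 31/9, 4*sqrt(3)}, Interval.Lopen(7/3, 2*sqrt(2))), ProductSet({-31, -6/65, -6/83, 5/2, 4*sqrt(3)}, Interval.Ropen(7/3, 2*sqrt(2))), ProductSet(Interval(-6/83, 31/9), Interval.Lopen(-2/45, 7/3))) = Union(ProductSet({-31, -6/65, -6/83, 5/2, 4*sqrt(3)}, Interval.Ropen(7/3, 2*sqrt(2))), ProductSet({-5/4, -6/83, 2/97, 5/2, 31/9, 4*sqrt(3)}, Interval.Lopen(7/3, 2*sqrt(2))), ProductSet(Interval(-6/83, 31/9), Interval.Lopen(-2/45, 7/3)))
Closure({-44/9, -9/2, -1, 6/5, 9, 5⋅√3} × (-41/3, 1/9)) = {-44/9, -9/2, -1, 6/5, 9, 5⋅√3} × [-41/3, 1/9]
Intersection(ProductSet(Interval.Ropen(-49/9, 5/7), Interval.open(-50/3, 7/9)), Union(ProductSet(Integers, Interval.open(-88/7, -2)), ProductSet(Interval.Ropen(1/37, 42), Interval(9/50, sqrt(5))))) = Union(ProductSet(Interval.Ropen(1/37, 5/7), Interval.Ropen(9/50, 7/9)), ProductSet(Range(-5, 1, 1), Interval.open(-88/7, -2)))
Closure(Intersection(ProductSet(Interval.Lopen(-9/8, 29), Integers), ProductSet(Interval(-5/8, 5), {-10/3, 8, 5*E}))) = ProductSet(Interval(-5/8, 5), {8})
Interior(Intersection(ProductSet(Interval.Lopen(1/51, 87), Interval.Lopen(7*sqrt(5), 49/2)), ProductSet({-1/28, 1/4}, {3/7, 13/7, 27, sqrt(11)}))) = EmptySet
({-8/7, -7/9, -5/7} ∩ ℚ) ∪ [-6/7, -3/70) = {-8/7} ∪ [-6/7, -3/70)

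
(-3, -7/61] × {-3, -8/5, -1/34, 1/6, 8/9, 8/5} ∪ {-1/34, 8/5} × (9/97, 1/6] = ({-1/34, 8/5} × (9/97, 1/6]) ∪ ((-3, -7/61] × {-3, -8/5, -1/34, 1/6, 8/9, 8/5})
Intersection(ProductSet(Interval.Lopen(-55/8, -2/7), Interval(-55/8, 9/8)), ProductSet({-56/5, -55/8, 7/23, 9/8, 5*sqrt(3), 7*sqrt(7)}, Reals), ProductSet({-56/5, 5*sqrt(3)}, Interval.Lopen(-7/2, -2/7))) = EmptySet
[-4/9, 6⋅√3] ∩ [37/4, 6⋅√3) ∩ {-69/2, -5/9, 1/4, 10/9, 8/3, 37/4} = {37/4}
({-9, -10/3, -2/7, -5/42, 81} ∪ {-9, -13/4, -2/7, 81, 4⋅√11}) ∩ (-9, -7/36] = {-10/3, -13/4, -2/7}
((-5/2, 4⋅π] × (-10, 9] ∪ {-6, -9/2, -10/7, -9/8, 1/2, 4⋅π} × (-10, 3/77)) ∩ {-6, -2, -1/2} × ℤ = ({-6} × {-9, -8, …, 0}) ∪ ({-2, -1/2} × {-9, -8, …, 9})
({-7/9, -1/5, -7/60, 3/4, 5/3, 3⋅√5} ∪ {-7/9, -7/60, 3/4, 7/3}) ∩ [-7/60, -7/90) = {-7/60}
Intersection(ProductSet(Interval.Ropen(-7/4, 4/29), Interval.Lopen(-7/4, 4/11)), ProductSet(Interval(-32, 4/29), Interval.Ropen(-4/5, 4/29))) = ProductSet(Interval.Ropen(-7/4, 4/29), Interval.Ropen(-4/5, 4/29))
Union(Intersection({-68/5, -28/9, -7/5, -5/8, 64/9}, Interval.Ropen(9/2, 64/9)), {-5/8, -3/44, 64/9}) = {-5/8, -3/44, 64/9}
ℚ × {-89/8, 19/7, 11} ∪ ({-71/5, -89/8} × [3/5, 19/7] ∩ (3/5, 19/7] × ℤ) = ℚ × {-89/8, 19/7, 11}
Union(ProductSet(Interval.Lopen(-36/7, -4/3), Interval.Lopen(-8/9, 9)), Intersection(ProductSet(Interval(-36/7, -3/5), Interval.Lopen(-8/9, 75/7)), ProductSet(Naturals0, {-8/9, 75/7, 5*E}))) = ProductSet(Interval.Lopen(-36/7, -4/3), Interval.Lopen(-8/9, 9))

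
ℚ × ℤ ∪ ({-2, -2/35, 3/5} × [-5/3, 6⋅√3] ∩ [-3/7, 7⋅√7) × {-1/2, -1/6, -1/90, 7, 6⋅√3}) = (ℚ × ℤ) ∪ ({-2/35, 3/5} × {-1/2, -1/6, -1/90, 7, 6⋅√3})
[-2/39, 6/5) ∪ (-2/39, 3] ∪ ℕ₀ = [-2/39, 3] ∪ ℕ₀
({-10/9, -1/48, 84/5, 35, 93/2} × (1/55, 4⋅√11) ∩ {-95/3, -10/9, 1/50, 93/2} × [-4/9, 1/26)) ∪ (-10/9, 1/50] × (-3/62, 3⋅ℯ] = ({-10/9, 93/2} × (1/55, 1/26)) ∪ ((-10/9, 1/50] × (-3/62, 3⋅ℯ])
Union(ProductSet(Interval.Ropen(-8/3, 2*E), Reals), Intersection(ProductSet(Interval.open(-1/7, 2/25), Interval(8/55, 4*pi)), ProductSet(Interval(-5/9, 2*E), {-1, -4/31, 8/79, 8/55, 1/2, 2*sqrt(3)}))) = ProductSet(Interval.Ropen(-8/3, 2*E), Reals)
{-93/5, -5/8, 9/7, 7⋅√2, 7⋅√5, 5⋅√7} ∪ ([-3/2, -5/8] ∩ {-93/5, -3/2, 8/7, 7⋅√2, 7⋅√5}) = {-93/5, -3/2, -5/8, 9/7, 7⋅√2, 7⋅√5, 5⋅√7}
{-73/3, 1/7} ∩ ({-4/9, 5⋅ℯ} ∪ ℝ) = {-73/3, 1/7}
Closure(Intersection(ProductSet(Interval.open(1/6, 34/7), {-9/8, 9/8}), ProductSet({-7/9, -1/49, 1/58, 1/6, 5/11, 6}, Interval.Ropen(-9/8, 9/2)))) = ProductSet({5/11}, {-9/8, 9/8})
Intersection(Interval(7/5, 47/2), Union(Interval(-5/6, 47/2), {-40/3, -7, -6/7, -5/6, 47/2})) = Interval(7/5, 47/2)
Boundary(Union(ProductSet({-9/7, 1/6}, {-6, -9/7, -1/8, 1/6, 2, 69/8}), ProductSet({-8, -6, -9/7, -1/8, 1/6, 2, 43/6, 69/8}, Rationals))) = ProductSet({-8, -6, -9/7, -1/8, 1/6, 2, 43/6, 69/8}, Reals)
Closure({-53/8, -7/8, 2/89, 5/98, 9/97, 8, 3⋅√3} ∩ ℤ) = {8}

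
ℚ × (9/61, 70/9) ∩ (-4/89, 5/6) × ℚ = (ℚ ∩ (-4/89, 5/6)) × (ℚ ∩ (9/61, 70/9))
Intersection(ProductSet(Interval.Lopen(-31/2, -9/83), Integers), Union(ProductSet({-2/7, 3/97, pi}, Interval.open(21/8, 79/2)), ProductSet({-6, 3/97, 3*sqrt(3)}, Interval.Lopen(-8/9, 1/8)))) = Union(ProductSet({-6}, Range(0, 1, 1)), ProductSet({-2/7}, Range(3, 40, 1)))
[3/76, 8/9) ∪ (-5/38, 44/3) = (-5/38, 44/3)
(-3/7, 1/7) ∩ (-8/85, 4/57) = (-8/85, 4/57)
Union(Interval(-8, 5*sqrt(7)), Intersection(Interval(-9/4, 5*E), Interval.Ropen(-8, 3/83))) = Interval(-8, 5*sqrt(7))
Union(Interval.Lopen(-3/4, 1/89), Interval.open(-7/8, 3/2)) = Interval.open(-7/8, 3/2)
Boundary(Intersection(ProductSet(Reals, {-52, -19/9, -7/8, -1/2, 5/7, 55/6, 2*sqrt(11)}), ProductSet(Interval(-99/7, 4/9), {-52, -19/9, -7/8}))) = ProductSet(Interval(-99/7, 4/9), {-52, -19/9, -7/8})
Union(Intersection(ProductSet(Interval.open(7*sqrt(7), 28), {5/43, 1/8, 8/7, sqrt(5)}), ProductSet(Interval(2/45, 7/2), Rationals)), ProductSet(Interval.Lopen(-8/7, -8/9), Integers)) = ProductSet(Interval.Lopen(-8/7, -8/9), Integers)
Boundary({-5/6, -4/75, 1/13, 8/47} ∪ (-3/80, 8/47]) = {-5/6, -4/75, -3/80, 8/47}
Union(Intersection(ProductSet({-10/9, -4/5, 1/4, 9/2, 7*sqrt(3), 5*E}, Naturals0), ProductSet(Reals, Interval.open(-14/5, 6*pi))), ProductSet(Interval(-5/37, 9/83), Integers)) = Union(ProductSet({-10/9, -4/5, 1/4, 9/2, 7*sqrt(3), 5*E}, Range(0, 19, 1)), ProductSet(Interval(-5/37, 9/83), Integers))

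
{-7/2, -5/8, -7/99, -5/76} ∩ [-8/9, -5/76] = {-5/8, -7/99, -5/76}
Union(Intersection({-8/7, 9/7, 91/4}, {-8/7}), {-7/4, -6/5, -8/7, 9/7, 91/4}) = {-7/4, -6/5, -8/7, 9/7, 91/4}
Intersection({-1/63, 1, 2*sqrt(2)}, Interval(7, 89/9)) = EmptySet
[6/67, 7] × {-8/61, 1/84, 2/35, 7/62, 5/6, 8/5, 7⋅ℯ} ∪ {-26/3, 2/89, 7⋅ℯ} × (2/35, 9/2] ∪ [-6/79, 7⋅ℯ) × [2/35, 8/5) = ({-26/3, 2/89, 7⋅ℯ} × (2/35, 9/2]) ∪ ([-6/79, 7⋅ℯ) × [2/35, 8/5)) ∪ ([6/67, 7] × {-8/61, 1/84, 2/35, 7/62, 5/6, 8/5, 7⋅ℯ})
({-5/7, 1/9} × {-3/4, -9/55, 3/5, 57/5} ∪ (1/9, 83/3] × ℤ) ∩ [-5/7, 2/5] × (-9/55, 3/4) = ({-5/7, 1/9} × {3/5}) ∪ ((1/9, 2/5] × {0})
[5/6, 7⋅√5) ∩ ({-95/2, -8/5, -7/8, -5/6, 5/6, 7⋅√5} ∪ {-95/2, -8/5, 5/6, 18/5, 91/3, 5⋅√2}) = {5/6, 18/5, 5⋅√2}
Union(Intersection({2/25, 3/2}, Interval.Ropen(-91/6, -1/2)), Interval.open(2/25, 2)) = Interval.open(2/25, 2)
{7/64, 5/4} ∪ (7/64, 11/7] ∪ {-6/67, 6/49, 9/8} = {-6/67} ∪ [7/64, 11/7]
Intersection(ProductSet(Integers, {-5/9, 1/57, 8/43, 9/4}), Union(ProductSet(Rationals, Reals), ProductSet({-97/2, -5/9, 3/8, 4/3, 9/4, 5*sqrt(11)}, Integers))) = ProductSet(Integers, {-5/9, 1/57, 8/43, 9/4})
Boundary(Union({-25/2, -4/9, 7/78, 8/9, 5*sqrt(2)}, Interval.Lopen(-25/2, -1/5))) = {-25/2, -1/5, 7/78, 8/9, 5*sqrt(2)}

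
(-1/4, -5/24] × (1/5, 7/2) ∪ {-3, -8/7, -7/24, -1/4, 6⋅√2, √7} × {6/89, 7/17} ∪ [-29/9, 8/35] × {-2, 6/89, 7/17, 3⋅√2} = ((-1/4, -5/24] × (1/5, 7/2)) ∪ ([-29/9, 8/35] × {-2, 6/89, 7/17, 3⋅√2}) ∪ ({-3, -8/7, -7/24, -1/4, 6⋅√2, √7} × {6/89, 7/17})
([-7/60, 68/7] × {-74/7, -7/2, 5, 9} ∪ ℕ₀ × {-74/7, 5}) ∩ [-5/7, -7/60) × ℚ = ∅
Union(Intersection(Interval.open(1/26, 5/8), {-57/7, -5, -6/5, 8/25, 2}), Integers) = Union({8/25}, Integers)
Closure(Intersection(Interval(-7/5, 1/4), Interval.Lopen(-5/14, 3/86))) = Interval(-5/14, 3/86)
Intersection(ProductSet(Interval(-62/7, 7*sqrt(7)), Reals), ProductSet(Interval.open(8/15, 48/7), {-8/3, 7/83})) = ProductSet(Interval.open(8/15, 48/7), {-8/3, 7/83})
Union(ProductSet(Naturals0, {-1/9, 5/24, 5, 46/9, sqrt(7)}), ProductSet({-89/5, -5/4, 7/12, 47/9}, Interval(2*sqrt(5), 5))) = Union(ProductSet({-89/5, -5/4, 7/12, 47/9}, Interval(2*sqrt(5), 5)), ProductSet(Naturals0, {-1/9, 5/24, 5, 46/9, sqrt(7)}))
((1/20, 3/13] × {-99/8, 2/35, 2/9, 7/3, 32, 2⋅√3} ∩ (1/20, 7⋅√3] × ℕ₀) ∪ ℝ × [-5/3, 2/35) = (ℝ × [-5/3, 2/35)) ∪ ((1/20, 3/13] × {32})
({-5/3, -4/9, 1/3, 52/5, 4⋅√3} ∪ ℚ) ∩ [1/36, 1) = ℚ ∩ [1/36, 1)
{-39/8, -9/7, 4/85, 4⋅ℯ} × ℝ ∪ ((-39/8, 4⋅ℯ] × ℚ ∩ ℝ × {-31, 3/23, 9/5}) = ({-39/8, -9/7, 4/85, 4⋅ℯ} × ℝ) ∪ ((-39/8, 4⋅ℯ] × {-31, 3/23, 9/5})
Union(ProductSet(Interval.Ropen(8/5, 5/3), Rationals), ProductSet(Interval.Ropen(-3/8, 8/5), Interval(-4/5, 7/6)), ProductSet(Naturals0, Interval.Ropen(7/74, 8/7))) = Union(ProductSet(Interval.Ropen(-3/8, 8/5), Interval(-4/5, 7/6)), ProductSet(Interval.Ropen(8/5, 5/3), Rationals), ProductSet(Naturals0, Interval.Ropen(7/74, 8/7)))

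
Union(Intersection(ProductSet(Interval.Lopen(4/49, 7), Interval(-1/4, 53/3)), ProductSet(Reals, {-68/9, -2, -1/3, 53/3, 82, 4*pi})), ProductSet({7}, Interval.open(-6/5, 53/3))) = Union(ProductSet({7}, Interval.open(-6/5, 53/3)), ProductSet(Interval.Lopen(4/49, 7), {53/3, 4*pi}))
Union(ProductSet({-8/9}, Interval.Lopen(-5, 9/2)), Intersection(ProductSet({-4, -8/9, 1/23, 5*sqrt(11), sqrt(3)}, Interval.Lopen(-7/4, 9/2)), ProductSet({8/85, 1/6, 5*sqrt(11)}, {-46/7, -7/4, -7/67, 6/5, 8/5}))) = Union(ProductSet({-8/9}, Interval.Lopen(-5, 9/2)), ProductSet({5*sqrt(11)}, {-7/67, 6/5, 8/5}))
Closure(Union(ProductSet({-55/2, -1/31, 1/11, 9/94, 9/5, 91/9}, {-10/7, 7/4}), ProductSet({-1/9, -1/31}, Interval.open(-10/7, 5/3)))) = Union(ProductSet({-1/9, -1/31}, Interval(-10/7, 5/3)), ProductSet({-55/2, -1/31, 1/11, 9/94, 9/5, 91/9}, {-10/7, 7/4}))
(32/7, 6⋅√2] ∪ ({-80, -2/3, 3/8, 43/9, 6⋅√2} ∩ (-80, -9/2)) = (32/7, 6⋅√2]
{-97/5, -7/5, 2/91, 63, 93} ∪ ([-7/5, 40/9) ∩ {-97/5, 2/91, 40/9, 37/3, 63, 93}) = {-97/5, -7/5, 2/91, 63, 93}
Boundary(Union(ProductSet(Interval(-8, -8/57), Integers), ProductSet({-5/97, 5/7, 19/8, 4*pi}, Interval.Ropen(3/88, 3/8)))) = Union(ProductSet({-5/97, 5/7, 19/8, 4*pi}, Interval(3/88, 3/8)), ProductSet(Interval(-8, -8/57), Integers))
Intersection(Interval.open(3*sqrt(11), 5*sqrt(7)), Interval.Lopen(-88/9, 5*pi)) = Interval.open(3*sqrt(11), 5*sqrt(7))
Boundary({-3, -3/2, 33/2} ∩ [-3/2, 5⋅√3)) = {-3/2}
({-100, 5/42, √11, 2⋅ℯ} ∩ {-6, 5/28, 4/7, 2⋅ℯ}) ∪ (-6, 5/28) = (-6, 5/28) ∪ {2⋅ℯ}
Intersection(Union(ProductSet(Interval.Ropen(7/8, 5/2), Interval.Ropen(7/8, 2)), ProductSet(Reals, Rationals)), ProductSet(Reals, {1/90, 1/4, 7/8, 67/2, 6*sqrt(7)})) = ProductSet(Reals, {1/90, 1/4, 7/8, 67/2})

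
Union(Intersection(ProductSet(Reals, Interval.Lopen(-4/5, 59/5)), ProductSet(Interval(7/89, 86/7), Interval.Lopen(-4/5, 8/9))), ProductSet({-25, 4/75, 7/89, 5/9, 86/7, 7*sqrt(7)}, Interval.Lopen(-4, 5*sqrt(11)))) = Union(ProductSet({-25, 4/75, 7/89, 5/9, 86/7, 7*sqrt(7)}, Interval.Lopen(-4, 5*sqrt(11))), ProductSet(Interval(7/89, 86/7), Interval.Lopen(-4/5, 8/9)))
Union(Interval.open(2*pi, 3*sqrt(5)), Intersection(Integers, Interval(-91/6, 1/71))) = Union(Interval.open(2*pi, 3*sqrt(5)), Range(-15, 1, 1))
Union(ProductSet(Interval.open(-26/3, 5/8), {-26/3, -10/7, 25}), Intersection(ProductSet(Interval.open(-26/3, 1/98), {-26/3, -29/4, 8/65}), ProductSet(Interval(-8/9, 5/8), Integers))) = ProductSet(Interval.open(-26/3, 5/8), {-26/3, -10/7, 25})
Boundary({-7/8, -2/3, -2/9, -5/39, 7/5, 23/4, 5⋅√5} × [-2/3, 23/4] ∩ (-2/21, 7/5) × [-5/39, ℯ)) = ∅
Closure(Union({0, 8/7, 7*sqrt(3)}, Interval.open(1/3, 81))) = Union({0}, Interval(1/3, 81))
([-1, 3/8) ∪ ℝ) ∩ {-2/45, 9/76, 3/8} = {-2/45, 9/76, 3/8}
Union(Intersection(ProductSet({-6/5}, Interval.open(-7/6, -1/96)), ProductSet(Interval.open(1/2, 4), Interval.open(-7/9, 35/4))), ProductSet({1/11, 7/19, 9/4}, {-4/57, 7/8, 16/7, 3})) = ProductSet({1/11, 7/19, 9/4}, {-4/57, 7/8, 16/7, 3})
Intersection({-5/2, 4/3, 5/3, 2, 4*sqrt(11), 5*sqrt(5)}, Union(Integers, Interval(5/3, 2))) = {5/3, 2}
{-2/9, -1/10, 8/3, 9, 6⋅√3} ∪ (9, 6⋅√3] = {-2/9, -1/10, 8/3} ∪ [9, 6⋅√3]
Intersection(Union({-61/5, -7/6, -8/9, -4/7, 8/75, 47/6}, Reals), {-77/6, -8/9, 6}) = {-77/6, -8/9, 6}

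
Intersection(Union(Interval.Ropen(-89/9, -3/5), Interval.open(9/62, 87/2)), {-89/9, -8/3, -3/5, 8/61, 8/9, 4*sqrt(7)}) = {-89/9, -8/3, 8/9, 4*sqrt(7)}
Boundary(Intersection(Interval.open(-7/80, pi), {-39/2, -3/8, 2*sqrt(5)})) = EmptySet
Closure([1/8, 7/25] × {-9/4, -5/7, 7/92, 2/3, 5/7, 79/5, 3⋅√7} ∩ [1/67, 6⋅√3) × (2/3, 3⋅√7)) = [1/8, 7/25] × {5/7}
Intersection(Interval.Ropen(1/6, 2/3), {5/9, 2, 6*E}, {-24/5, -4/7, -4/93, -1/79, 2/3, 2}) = EmptySet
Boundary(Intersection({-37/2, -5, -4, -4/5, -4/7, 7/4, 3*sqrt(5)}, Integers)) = {-5, -4}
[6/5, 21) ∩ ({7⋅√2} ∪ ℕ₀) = {2, 3, …, 20} ∪ {7⋅√2}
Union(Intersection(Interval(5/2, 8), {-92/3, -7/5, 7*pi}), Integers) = Integers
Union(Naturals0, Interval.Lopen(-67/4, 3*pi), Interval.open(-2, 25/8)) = Union(Interval.Lopen(-67/4, 3*pi), Naturals0)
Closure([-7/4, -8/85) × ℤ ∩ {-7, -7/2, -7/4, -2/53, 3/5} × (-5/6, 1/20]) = {-7/4} × {0}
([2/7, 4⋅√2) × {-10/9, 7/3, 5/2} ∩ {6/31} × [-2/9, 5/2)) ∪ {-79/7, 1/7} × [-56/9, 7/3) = {-79/7, 1/7} × [-56/9, 7/3)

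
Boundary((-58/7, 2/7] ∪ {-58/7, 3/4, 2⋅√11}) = {-58/7, 2/7, 3/4, 2⋅√11}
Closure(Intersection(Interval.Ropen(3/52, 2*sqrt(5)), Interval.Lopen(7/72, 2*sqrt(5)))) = Interval(7/72, 2*sqrt(5))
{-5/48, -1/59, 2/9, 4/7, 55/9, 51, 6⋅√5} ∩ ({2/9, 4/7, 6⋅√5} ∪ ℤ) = {2/9, 4/7, 51, 6⋅√5}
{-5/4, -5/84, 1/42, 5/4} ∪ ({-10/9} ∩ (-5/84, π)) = {-5/4, -5/84, 1/42, 5/4}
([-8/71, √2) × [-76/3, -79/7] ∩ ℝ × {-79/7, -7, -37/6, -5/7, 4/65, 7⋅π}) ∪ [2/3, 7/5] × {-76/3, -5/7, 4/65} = ([-8/71, √2) × {-79/7}) ∪ ([2/3, 7/5] × {-76/3, -5/7, 4/65})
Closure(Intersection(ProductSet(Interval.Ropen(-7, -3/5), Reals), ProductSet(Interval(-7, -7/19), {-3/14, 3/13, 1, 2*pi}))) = ProductSet(Interval(-7, -3/5), {-3/14, 3/13, 1, 2*pi})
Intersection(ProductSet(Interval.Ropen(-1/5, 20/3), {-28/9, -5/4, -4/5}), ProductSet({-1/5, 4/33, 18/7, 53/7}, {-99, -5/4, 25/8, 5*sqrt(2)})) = ProductSet({-1/5, 4/33, 18/7}, {-5/4})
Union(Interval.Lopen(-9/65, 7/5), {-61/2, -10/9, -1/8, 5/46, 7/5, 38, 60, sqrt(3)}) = Union({-61/2, -10/9, 38, 60, sqrt(3)}, Interval.Lopen(-9/65, 7/5))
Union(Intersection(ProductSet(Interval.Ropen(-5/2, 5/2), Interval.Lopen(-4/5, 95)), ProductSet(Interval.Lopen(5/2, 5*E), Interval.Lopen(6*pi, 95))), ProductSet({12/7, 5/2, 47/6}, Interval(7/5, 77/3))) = ProductSet({12/7, 5/2, 47/6}, Interval(7/5, 77/3))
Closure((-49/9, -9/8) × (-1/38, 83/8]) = ({-49/9, -9/8} × [-1/38, 83/8]) ∪ ([-49/9, -9/8] × {-1/38, 83/8}) ∪ ((-49/9, -9/8) × (-1/38, 83/8])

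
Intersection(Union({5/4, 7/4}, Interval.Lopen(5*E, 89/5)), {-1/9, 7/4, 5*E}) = {7/4}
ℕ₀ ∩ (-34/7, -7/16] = ∅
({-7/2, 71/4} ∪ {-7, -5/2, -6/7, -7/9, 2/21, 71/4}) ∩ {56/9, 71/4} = {71/4}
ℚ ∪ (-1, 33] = ℚ ∪ [-1, 33]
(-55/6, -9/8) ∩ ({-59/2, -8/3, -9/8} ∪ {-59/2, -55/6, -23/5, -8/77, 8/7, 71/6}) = {-23/5, -8/3}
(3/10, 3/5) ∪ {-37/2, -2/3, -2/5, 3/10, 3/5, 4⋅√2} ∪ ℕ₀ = {-37/2, -2/3, -2/5, 4⋅√2} ∪ ℕ₀ ∪ [3/10, 3/5]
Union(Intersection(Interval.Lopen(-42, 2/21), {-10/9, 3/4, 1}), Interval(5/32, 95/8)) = Union({-10/9}, Interval(5/32, 95/8))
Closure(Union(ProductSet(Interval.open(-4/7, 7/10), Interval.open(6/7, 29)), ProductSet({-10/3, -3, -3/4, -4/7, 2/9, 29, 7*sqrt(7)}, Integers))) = Union(ProductSet({-4/7, 7/10}, Interval(6/7, 29)), ProductSet({-10/3, -3, -3/4, -4/7, 2/9, 29, 7*sqrt(7)}, Integers), ProductSet(Interval(-4/7, 7/10), {6/7, 29}), ProductSet(Interval.open(-4/7, 7/10), Interval.open(6/7, 29)))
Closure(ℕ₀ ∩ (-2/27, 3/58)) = {0}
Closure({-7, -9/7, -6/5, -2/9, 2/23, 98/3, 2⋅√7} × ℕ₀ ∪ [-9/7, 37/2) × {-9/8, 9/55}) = ([-9/7, 37/2] × {-9/8, 9/55}) ∪ ({-7, -9/7, -6/5, -2/9, 2/23, 98/3, 2⋅√7} × ℕ₀)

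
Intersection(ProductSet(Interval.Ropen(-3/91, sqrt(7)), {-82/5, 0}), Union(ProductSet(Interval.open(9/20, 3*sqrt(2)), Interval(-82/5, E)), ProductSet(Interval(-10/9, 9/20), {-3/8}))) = ProductSet(Interval.open(9/20, sqrt(7)), {-82/5, 0})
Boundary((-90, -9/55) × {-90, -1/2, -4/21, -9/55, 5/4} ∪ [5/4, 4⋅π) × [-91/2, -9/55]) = ({5/4, 4⋅π} × [-91/2, -9/55]) ∪ ([5/4, 4⋅π] × {-91/2, -9/55}) ∪ ([-90, -9/55] × {-90, -1/2, -4/21, -9/55, 5/4})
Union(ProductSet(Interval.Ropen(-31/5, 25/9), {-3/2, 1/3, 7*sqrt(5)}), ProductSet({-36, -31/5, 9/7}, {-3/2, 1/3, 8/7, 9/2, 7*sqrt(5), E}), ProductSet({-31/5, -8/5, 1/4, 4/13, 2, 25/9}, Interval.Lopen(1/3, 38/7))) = Union(ProductSet({-36, -31/5, 9/7}, {-3/2, 1/3, 8/7, 9/2, 7*sqrt(5), E}), ProductSet({-31/5, -8/5, 1/4, 4/13, 2, 25/9}, Interval.Lopen(1/3, 38/7)), ProductSet(Interval.Ropen(-31/5, 25/9), {-3/2, 1/3, 7*sqrt(5)}))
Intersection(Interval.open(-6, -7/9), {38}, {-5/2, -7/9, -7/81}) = EmptySet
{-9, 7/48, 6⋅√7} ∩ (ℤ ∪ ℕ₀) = {-9}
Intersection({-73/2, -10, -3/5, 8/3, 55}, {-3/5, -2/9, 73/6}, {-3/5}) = {-3/5}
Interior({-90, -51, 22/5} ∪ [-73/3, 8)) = (-73/3, 8)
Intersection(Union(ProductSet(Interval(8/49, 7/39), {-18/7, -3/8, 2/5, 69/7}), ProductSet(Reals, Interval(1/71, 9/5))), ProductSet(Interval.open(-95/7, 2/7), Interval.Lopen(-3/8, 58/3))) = Union(ProductSet(Interval.open(-95/7, 2/7), Interval(1/71, 9/5)), ProductSet(Interval(8/49, 7/39), {2/5, 69/7}))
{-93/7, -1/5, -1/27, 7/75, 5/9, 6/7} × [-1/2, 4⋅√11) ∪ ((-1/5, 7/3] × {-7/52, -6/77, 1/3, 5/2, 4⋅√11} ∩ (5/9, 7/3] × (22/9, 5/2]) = ((5/9, 7/3] × {5/2}) ∪ ({-93/7, -1/5, -1/27, 7/75, 5/9, 6/7} × [-1/2, 4⋅√11))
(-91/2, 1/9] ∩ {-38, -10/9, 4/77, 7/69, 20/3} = {-38, -10/9, 4/77, 7/69}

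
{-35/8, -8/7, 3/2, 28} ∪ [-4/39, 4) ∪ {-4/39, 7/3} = {-35/8, -8/7, 28} ∪ [-4/39, 4)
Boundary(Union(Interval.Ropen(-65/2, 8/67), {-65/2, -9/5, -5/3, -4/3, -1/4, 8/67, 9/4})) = {-65/2, 8/67, 9/4}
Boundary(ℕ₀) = ℕ₀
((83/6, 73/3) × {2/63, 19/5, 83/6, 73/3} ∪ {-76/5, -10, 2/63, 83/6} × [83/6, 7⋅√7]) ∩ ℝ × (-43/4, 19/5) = (83/6, 73/3) × {2/63}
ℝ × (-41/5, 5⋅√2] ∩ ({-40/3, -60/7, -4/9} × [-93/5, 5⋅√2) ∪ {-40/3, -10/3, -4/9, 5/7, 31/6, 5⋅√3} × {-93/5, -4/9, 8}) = ({-40/3, -60/7, -4/9} × (-41/5, 5⋅√2)) ∪ ({-40/3, -10/3, -4/9, 5/7, 31/6, 5⋅√3} × {-4/9})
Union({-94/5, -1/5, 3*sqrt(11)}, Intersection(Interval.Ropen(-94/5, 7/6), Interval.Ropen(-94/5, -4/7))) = Union({-1/5, 3*sqrt(11)}, Interval.Ropen(-94/5, -4/7))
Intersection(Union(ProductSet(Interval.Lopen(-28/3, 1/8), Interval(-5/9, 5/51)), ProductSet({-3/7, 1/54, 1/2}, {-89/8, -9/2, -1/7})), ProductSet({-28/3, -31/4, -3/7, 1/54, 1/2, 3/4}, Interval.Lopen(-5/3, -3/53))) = Union(ProductSet({-31/4, -3/7, 1/54}, Interval(-5/9, -3/53)), ProductSet({-3/7, 1/54, 1/2}, {-1/7}))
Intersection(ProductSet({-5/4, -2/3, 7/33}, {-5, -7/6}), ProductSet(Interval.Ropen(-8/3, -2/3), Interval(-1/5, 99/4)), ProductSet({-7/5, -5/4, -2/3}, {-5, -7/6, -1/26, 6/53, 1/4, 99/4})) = EmptySet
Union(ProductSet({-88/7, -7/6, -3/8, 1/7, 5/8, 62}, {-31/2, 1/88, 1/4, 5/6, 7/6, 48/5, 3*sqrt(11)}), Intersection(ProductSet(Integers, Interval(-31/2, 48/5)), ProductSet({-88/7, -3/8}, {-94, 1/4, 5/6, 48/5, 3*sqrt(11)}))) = ProductSet({-88/7, -7/6, -3/8, 1/7, 5/8, 62}, {-31/2, 1/88, 1/4, 5/6, 7/6, 48/5, 3*sqrt(11)})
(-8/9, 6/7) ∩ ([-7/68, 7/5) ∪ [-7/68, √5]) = [-7/68, 6/7)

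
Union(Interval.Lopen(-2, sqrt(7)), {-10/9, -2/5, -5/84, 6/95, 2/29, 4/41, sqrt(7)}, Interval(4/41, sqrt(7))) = Interval.Lopen(-2, sqrt(7))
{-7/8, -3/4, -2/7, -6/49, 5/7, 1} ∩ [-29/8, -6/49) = {-7/8, -3/4, -2/7}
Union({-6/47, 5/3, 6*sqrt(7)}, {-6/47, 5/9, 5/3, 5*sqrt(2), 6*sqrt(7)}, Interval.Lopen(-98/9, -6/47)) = Union({5/9, 5/3, 5*sqrt(2), 6*sqrt(7)}, Interval.Lopen(-98/9, -6/47))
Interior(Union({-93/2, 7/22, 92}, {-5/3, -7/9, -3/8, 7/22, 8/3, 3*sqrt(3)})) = EmptySet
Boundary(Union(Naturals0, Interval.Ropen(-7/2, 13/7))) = Union(Complement(Naturals0, Interval.open(-7/2, 13/7)), {-7/2, 13/7})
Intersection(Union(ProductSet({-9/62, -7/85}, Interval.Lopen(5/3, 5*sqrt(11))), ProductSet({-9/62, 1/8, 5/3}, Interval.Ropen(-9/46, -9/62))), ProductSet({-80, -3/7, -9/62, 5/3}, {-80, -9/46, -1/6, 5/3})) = ProductSet({-9/62, 5/3}, {-9/46, -1/6})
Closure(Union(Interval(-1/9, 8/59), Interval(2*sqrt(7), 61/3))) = Union(Interval(-1/9, 8/59), Interval(2*sqrt(7), 61/3))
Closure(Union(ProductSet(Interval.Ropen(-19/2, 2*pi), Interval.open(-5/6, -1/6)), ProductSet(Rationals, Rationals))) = Union(ProductSet(Interval.Ropen(-19/2, 2*pi), Interval.open(-5/6, -1/6)), ProductSet(Rationals, Rationals), ProductSet(Reals, Union(Interval(-oo, -5/6), Interval(-1/6, oo))), ProductSet(Union(Interval(-oo, -19/2), Interval(2*pi, oo)), Reals))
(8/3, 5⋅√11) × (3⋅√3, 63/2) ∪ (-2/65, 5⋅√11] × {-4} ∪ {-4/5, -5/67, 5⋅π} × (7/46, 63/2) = ({-4/5, -5/67, 5⋅π} × (7/46, 63/2)) ∪ ((-2/65, 5⋅√11] × {-4}) ∪ ((8/3, 5⋅√11) × (3⋅√3, 63/2))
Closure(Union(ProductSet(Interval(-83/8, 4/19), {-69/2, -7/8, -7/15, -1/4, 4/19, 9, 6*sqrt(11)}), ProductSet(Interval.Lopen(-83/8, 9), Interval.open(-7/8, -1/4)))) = Union(ProductSet({-83/8, 9}, Interval(-7/8, -1/4)), ProductSet(Interval(-83/8, 4/19), {-69/2, -7/8, -7/15, -1/4, 4/19, 9, 6*sqrt(11)}), ProductSet(Interval(-83/8, 9), {-7/8, -1/4}), ProductSet(Interval.Lopen(-83/8, 9), Interval.open(-7/8, -1/4)))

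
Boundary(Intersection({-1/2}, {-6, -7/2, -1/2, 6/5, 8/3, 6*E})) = {-1/2}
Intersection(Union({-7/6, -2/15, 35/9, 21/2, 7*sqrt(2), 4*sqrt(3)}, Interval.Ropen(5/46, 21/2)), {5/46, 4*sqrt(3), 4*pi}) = {5/46, 4*sqrt(3)}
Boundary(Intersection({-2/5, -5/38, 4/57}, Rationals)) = {-2/5, -5/38, 4/57}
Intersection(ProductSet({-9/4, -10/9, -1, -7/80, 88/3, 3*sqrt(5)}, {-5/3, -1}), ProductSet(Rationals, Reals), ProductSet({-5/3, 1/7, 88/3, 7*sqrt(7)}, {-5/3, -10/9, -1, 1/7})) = ProductSet({88/3}, {-5/3, -1})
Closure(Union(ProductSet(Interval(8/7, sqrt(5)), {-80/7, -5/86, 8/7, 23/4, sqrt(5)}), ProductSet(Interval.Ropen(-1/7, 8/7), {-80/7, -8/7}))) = Union(ProductSet(Interval(-1/7, 8/7), {-80/7, -8/7}), ProductSet(Interval(8/7, sqrt(5)), {-80/7, -5/86, 8/7, 23/4, sqrt(5)}))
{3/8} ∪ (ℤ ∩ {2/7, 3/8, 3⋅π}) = {3/8}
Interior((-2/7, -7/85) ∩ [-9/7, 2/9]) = (-2/7, -7/85)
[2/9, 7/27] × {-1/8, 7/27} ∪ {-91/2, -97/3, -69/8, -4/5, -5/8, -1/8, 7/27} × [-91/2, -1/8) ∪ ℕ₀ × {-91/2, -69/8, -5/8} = (ℕ₀ × {-91/2, -69/8, -5/8}) ∪ ([2/9, 7/27] × {-1/8, 7/27}) ∪ ({-91/2, -97/3, -69/8, -4/5, -5/8, -1/8, 7/27} × [-91/2, -1/8))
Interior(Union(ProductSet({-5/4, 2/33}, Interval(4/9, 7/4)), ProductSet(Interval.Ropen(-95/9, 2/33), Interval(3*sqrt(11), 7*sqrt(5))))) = ProductSet(Interval.open(-95/9, 2/33), Interval.open(3*sqrt(11), 7*sqrt(5)))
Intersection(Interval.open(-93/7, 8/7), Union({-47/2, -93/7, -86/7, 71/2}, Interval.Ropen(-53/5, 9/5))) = Union({-86/7}, Interval.Ropen(-53/5, 8/7))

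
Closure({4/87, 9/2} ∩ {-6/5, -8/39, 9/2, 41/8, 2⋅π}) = {9/2}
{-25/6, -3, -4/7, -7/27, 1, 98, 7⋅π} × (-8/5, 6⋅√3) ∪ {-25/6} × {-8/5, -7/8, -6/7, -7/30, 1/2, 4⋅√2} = ({-25/6} × {-8/5, -7/8, -6/7, -7/30, 1/2, 4⋅√2}) ∪ ({-25/6, -3, -4/7, -7/27, 1, 98, 7⋅π} × (-8/5, 6⋅√3))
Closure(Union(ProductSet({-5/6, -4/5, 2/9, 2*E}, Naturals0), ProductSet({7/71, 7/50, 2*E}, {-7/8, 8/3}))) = Union(ProductSet({7/71, 7/50, 2*E}, {-7/8, 8/3}), ProductSet({-5/6, -4/5, 2/9, 2*E}, Naturals0))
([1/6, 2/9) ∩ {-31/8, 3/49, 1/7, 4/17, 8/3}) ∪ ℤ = ℤ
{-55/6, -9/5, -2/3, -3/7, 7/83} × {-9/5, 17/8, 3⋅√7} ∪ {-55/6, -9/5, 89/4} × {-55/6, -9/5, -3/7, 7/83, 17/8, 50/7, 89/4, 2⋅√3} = ({-55/6, -9/5, -2/3, -3/7, 7/83} × {-9/5, 17/8, 3⋅√7}) ∪ ({-55/6, -9/5, 89/4} × {-55/6, -9/5, -3/7, 7/83, 17/8, 50/7, 89/4, 2⋅√3})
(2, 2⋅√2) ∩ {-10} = ∅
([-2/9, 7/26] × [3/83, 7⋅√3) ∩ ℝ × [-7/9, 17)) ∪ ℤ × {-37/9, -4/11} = (ℤ × {-37/9, -4/11}) ∪ ([-2/9, 7/26] × [3/83, 7⋅√3))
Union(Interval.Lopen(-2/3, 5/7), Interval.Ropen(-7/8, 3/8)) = Interval(-7/8, 5/7)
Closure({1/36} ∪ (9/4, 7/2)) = {1/36} ∪ [9/4, 7/2]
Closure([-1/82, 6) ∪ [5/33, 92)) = [-1/82, 92]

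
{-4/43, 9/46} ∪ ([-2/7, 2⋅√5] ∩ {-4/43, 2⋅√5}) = {-4/43, 9/46, 2⋅√5}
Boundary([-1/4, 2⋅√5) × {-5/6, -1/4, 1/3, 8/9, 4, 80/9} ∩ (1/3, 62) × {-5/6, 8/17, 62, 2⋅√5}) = [1/3, 2⋅√5] × {-5/6}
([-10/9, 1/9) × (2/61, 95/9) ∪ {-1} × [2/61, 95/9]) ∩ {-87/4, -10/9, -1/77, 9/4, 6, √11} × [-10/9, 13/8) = {-10/9, -1/77} × (2/61, 13/8)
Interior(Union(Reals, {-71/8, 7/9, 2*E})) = Reals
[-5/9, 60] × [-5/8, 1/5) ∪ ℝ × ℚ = (ℝ × ℚ) ∪ ([-5/9, 60] × [-5/8, 1/5))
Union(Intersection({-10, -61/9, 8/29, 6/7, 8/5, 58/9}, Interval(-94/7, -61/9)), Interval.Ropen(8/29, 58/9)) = Union({-10, -61/9}, Interval.Ropen(8/29, 58/9))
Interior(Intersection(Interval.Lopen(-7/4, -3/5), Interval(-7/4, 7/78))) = Interval.open(-7/4, -3/5)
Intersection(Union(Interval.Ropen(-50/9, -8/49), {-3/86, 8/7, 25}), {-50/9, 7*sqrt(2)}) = {-50/9}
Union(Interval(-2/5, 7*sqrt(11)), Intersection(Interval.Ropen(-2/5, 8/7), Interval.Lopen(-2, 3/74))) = Interval(-2/5, 7*sqrt(11))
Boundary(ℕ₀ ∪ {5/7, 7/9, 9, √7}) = ℕ₀ ∪ {5/7, 7/9, √7}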